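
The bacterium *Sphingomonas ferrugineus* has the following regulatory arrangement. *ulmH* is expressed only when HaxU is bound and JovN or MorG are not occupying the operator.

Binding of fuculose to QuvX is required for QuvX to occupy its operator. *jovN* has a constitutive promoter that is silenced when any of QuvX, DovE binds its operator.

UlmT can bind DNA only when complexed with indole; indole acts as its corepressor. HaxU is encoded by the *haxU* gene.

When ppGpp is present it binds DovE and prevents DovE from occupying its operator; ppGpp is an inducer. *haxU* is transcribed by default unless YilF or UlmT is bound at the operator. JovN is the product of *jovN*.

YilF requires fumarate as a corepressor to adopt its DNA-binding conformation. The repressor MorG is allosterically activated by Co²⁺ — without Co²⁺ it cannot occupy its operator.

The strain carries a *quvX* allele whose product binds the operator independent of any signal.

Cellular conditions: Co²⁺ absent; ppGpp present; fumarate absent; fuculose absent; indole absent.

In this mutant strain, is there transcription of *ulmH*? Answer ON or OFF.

ON

QuvX is constitutively active in this strain.
ppGpp is present, so DovE is inactive.
With repressor QuvX bound, *jovN* is not transcribed.
So JovN is not produced.
Co²⁺ is absent, so MorG is inactive.
Fumarate is absent, so YilF is inactive.
Indole is absent, so UlmT is inactive.
With no repressor bound, *haxU* is transcribed.
So HaxU is produced and active.
No repressor is bound and HaxU is active, so *ulmH* is transcribed.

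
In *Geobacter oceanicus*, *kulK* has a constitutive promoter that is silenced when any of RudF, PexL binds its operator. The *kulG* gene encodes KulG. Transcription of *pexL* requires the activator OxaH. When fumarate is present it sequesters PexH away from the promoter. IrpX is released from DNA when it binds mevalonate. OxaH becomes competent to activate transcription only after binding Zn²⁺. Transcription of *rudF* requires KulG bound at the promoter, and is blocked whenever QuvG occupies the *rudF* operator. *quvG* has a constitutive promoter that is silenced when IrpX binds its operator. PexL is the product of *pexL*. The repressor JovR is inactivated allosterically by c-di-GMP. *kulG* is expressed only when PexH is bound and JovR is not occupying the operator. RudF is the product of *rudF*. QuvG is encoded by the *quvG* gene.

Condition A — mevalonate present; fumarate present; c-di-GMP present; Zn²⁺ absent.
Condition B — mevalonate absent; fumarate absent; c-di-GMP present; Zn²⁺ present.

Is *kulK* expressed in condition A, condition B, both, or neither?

A only

Condition A:
Mevalonate is present, so IrpX is inactive.
With no repressor bound, *quvG* is transcribed.
So QuvG is produced and active.
Fumarate is present, so PexH is inactive.
c-di-GMP is present, so JovR is inactive.
Required activator PexH is absent, so *kulG* is not transcribed.
So KulG is not produced.
With repressor QuvG bound, *rudF* is not transcribed.
So RudF is not produced.
Zn²⁺ is absent, so OxaH is inactive.
Required activator OxaH is absent, so *pexL* is not transcribed.
So PexL is not produced.
With no repressor bound, *kulK* is transcribed.
→ *kulK* is ON in A.
Condition B:
Mevalonate is absent, so IrpX is active.
With repressor IrpX bound, *quvG* is not transcribed.
So QuvG is not produced.
Fumarate is absent, so PexH is active.
c-di-GMP is present, so JovR is inactive.
No repressor is bound and PexH is active, so *kulG* is transcribed.
So KulG is produced and active.
No repressor is bound and KulG is active, so *rudF* is transcribed.
So RudF is produced and active.
Zn²⁺ is present, so OxaH is active.
No repressor is bound and OxaH is active, so *pexL* is transcribed.
So PexL is produced and active.
With repressor RudF bound, *kulK* is not transcribed.
→ *kulK* is OFF in B.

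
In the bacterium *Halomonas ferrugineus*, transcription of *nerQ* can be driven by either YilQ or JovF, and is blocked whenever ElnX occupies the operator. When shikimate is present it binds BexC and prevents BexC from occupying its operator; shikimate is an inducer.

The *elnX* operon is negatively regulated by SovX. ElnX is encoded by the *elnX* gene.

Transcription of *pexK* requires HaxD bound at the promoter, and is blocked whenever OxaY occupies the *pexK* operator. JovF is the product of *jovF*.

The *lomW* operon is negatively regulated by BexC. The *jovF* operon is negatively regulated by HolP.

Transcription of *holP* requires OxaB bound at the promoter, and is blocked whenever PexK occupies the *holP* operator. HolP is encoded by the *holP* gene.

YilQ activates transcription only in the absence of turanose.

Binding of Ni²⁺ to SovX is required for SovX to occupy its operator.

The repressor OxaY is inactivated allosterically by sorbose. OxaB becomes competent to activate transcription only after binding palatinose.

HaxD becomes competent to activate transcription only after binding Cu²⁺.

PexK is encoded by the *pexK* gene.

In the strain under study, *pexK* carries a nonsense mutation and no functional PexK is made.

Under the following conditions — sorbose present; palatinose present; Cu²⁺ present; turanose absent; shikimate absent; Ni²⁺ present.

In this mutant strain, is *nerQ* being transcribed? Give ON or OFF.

Turanose is absent, so YilQ is active.
PexK is non-functional in this strain, so it has no effect.
Palatinose is present, so OxaB is active.
No repressor is bound and OxaB is active, so *holP* is transcribed.
So HolP is produced and active.
With repressor HolP bound, *jovF* is not transcribed.
So JovF is not produced.
Ni²⁺ is present, so SovX is active.
With repressor SovX bound, *elnX* is not transcribed.
So ElnX is not produced.
Activator YilQ is present, so *nerQ* is transcribed.

ON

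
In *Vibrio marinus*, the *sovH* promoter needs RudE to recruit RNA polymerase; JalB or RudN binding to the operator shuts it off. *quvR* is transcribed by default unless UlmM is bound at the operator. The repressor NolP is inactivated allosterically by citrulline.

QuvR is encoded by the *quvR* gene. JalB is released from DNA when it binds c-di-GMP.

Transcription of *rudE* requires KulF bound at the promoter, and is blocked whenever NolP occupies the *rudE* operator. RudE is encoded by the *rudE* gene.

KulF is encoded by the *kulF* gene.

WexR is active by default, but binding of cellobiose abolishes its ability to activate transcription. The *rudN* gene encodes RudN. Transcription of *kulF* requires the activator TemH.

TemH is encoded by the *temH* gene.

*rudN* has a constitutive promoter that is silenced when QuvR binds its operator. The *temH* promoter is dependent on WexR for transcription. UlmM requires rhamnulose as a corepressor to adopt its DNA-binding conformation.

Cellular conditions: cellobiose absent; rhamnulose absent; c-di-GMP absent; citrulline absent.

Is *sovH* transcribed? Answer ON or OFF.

OFF

Citrulline is absent, so NolP is active.
Cellobiose is absent, so WexR is active.
No repressor is bound and WexR is active, so *temH* is transcribed.
So TemH is produced and active.
No repressor is bound and TemH is active, so *kulF* is transcribed.
So KulF is produced and active.
With repressor NolP bound, *rudE* is not transcribed.
So RudE is not produced.
c-di-GMP is absent, so JalB is active.
Rhamnulose is absent, so UlmM is inactive.
With no repressor bound, *quvR* is transcribed.
So QuvR is produced and active.
With repressor QuvR bound, *rudN* is not transcribed.
So RudN is not produced.
With repressor JalB bound, *sovH* is not transcribed.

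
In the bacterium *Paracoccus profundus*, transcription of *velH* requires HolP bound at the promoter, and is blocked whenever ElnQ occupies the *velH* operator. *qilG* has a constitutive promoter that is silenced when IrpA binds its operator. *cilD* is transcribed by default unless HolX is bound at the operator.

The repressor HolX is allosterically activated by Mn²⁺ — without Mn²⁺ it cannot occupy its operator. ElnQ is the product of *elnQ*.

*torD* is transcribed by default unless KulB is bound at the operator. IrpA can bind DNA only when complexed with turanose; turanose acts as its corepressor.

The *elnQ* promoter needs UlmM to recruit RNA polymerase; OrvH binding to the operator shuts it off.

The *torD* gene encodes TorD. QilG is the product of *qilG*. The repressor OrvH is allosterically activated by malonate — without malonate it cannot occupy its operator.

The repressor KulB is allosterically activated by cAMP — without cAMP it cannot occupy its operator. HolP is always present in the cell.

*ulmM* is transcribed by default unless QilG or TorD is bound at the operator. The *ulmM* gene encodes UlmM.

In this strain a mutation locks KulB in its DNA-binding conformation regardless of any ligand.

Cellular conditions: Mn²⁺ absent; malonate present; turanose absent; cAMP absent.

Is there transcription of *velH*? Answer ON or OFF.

ON

Turanose is absent, so IrpA is inactive.
With no repressor bound, *qilG* is transcribed.
So QilG is produced and active.
KulB is constitutively active in this strain.
With repressor KulB bound, *torD* is not transcribed.
So TorD is not produced.
With repressor QilG bound, *ulmM* is not transcribed.
So UlmM is not produced.
Malonate is present, so OrvH is active.
With repressor OrvH bound, *elnQ* is not transcribed.
So ElnQ is not produced.
HolP is produced constitutively and is active.
No repressor is bound and HolP is active, so *velH* is transcribed.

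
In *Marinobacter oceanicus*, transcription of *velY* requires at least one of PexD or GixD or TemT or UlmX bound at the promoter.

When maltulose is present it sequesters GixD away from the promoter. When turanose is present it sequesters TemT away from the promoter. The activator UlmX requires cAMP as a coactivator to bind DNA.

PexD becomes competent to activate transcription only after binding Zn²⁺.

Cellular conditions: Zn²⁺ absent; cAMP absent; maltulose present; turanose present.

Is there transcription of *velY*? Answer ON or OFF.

OFF

Zn²⁺ is absent, so PexD is inactive.
Maltulose is present, so GixD is inactive.
Turanose is present, so TemT is inactive.
cAMP is absent, so UlmX is inactive.
No activator is available at the *velY* promoter, so *velY* is not transcribed.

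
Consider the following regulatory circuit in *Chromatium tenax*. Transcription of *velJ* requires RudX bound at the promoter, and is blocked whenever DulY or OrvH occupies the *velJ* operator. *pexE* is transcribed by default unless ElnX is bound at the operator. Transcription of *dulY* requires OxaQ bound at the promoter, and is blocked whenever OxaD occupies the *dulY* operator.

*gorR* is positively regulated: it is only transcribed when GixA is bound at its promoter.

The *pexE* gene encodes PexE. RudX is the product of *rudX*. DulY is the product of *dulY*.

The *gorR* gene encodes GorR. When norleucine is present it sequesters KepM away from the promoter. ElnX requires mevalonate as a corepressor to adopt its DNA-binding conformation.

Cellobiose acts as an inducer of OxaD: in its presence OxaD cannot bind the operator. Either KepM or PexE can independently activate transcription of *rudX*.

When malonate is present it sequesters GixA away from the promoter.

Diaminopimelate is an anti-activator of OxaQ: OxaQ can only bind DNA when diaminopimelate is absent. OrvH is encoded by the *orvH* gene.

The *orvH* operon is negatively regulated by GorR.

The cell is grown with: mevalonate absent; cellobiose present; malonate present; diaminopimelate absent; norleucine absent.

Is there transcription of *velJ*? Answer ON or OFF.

Norleucine is absent, so KepM is active.
Mevalonate is absent, so ElnX is inactive.
With no repressor bound, *pexE* is transcribed.
So PexE is produced and active.
Activator KepM is present, so *rudX* is transcribed.
So RudX is produced and active.
Diaminopimelate is absent, so OxaQ is active.
Cellobiose is present, so OxaD is inactive.
No repressor is bound and OxaQ is active, so *dulY* is transcribed.
So DulY is produced and active.
Malonate is present, so GixA is inactive.
Required activator GixA is absent, so *gorR* is not transcribed.
So GorR is not produced.
With no repressor bound, *orvH* is transcribed.
So OrvH is produced and active.
With repressor DulY bound, *velJ* is not transcribed.

OFF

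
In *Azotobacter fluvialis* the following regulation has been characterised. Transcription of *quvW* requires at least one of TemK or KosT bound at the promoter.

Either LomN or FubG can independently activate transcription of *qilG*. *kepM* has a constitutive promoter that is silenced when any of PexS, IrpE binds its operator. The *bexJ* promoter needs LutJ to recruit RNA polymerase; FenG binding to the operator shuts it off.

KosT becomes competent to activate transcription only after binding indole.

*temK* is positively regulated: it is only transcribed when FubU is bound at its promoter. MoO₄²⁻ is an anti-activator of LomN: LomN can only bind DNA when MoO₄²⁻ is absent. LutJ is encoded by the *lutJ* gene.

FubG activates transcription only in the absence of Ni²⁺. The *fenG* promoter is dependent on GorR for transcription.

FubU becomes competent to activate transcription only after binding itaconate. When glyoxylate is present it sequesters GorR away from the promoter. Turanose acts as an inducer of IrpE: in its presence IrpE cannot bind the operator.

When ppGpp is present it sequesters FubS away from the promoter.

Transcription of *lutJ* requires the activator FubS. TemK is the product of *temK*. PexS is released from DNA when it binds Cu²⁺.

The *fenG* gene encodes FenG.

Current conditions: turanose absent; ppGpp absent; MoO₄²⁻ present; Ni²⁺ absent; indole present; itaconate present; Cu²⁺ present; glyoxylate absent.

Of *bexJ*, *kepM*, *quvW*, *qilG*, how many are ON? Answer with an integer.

2

Glyoxylate is absent, so GorR is active.
No repressor is bound and GorR is active, so *fenG* is transcribed.
So FenG is produced and active.
ppGpp is absent, so FubS is active.
No repressor is bound and FubS is active, so *lutJ* is transcribed.
So LutJ is produced and active.
With repressor FenG bound, *bexJ* is not transcribed.
→ *bexJ* is OFF.
Cu²⁺ is present, so PexS is inactive.
Turanose is absent, so IrpE is active.
With repressor IrpE bound, *kepM* is not transcribed.
→ *kepM* is OFF.
Itaconate is present, so FubU is active.
No repressor is bound and FubU is active, so *temK* is transcribed.
So TemK is produced and active.
Indole is present, so KosT is active.
Activator TemK is present, so *quvW* is transcribed.
→ *quvW* is ON.
MoO₄²⁻ is present, so LomN is inactive.
Ni²⁺ is absent, so FubG is active.
Activator FubG is present, so *qilG* is transcribed.
→ *qilG* is ON.
2 of the 4 genes are transcribed.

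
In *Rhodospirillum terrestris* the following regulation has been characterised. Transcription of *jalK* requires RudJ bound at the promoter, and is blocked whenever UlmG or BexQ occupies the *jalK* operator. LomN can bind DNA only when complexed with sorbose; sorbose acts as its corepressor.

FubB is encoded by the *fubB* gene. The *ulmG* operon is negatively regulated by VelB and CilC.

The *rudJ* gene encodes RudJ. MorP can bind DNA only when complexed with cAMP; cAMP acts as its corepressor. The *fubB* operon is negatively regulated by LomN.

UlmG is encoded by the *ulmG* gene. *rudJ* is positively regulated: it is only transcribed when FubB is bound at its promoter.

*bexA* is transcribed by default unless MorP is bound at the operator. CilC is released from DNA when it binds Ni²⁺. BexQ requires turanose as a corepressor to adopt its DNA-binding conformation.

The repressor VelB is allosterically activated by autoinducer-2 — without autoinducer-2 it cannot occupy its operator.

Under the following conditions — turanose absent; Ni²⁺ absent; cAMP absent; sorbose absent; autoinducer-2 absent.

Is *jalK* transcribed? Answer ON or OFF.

Autoinducer-2 is absent, so VelB is inactive.
Ni²⁺ is absent, so CilC is active.
With repressor CilC bound, *ulmG* is not transcribed.
So UlmG is not produced.
Sorbose is absent, so LomN is inactive.
With no repressor bound, *fubB* is transcribed.
So FubB is produced and active.
No repressor is bound and FubB is active, so *rudJ* is transcribed.
So RudJ is produced and active.
Turanose is absent, so BexQ is inactive.
No repressor is bound and RudJ is active, so *jalK* is transcribed.

ON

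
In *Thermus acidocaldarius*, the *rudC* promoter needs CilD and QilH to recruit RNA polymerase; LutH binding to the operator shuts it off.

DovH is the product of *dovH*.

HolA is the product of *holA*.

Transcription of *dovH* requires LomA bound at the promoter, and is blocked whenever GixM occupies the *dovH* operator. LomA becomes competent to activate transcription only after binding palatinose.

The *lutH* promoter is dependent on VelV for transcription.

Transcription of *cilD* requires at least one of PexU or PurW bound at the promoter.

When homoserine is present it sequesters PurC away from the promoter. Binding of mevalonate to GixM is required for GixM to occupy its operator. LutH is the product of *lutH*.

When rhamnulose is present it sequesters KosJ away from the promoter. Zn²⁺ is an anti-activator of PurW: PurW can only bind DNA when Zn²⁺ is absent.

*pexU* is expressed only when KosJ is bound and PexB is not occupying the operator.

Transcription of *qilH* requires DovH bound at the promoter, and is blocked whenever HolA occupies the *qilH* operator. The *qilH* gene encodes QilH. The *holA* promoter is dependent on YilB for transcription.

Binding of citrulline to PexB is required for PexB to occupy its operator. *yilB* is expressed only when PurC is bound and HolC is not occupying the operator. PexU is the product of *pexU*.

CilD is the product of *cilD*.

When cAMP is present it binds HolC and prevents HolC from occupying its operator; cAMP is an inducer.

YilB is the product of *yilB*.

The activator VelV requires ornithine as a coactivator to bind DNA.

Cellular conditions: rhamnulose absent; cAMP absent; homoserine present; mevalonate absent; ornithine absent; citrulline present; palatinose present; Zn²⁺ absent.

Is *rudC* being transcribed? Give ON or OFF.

Rhamnulose is absent, so KosJ is active.
Citrulline is present, so PexB is active.
With repressor PexB bound, *pexU* is not transcribed.
So PexU is not produced.
Zn²⁺ is absent, so PurW is active.
Activator PurW is present, so *cilD* is transcribed.
So CilD is produced and active.
Homoserine is present, so PurC is inactive.
cAMP is absent, so HolC is active.
With repressor HolC bound, *yilB* is not transcribed.
So YilB is not produced.
Required activator YilB is absent, so *holA* is not transcribed.
So HolA is not produced.
Mevalonate is absent, so GixM is inactive.
Palatinose is present, so LomA is active.
No repressor is bound and LomA is active, so *dovH* is transcribed.
So DovH is produced and active.
No repressor is bound and DovH is active, so *qilH* is transcribed.
So QilH is produced and active.
Ornithine is absent, so VelV is inactive.
Required activator VelV is absent, so *lutH* is not transcribed.
So LutH is not produced.
No repressor is bound and CilD and QilH are active, so *rudC* is transcribed.

ON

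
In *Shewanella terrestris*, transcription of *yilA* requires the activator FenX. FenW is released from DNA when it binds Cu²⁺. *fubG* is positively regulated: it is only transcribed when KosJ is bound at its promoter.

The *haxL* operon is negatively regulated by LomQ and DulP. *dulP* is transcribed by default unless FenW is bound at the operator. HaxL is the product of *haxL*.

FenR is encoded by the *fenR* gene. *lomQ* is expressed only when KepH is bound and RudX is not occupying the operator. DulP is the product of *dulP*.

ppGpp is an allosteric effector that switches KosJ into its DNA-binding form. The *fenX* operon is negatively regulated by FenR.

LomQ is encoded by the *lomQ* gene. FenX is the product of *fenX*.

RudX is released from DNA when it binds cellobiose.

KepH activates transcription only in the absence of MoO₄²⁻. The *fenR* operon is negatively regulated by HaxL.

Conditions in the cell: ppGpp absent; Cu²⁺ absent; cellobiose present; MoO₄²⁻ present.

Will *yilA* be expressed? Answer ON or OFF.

Cellobiose is present, so RudX is inactive.
MoO₄²⁻ is present, so KepH is inactive.
Required activator KepH is absent, so *lomQ* is not transcribed.
So LomQ is not produced.
Cu²⁺ is absent, so FenW is active.
With repressor FenW bound, *dulP* is not transcribed.
So DulP is not produced.
With no repressor bound, *haxL* is transcribed.
So HaxL is produced and active.
With repressor HaxL bound, *fenR* is not transcribed.
So FenR is not produced.
With no repressor bound, *fenX* is transcribed.
So FenX is produced and active.
No repressor is bound and FenX is active, so *yilA* is transcribed.

ON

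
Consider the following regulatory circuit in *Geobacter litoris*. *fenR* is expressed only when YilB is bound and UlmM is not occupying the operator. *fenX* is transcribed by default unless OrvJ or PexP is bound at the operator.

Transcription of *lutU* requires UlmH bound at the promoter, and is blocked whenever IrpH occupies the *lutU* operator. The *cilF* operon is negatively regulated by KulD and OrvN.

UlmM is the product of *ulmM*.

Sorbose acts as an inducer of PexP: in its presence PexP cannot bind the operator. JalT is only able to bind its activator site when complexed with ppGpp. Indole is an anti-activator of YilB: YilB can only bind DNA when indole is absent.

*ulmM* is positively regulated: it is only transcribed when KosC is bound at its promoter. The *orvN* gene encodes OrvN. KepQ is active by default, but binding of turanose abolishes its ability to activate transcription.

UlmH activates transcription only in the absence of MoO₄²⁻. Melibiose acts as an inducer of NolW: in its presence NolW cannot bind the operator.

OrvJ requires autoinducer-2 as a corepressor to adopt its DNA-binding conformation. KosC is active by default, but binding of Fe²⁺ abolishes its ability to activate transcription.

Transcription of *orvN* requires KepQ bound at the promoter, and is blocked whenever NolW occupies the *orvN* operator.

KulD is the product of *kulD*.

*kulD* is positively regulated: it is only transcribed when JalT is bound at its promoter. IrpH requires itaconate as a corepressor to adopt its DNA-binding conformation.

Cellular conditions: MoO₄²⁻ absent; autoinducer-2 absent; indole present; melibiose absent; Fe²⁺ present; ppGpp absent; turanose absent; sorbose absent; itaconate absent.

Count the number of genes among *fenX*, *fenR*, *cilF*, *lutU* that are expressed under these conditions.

2

Autoinducer-2 is absent, so OrvJ is inactive.
Sorbose is absent, so PexP is active.
With repressor PexP bound, *fenX* is not transcribed.
→ *fenX* is OFF.
Indole is present, so YilB is inactive.
Fe²⁺ is present, so KosC is inactive.
Required activator KosC is absent, so *ulmM* is not transcribed.
So UlmM is not produced.
Required activator YilB is absent, so *fenR* is not transcribed.
→ *fenR* is OFF.
ppGpp is absent, so JalT is inactive.
Required activator JalT is absent, so *kulD* is not transcribed.
So KulD is not produced.
Melibiose is absent, so NolW is active.
Turanose is absent, so KepQ is active.
With repressor NolW bound, *orvN* is not transcribed.
So OrvN is not produced.
With no repressor bound, *cilF* is transcribed.
→ *cilF* is ON.
Itaconate is absent, so IrpH is inactive.
MoO₄²⁻ is absent, so UlmH is active.
No repressor is bound and UlmH is active, so *lutU* is transcribed.
→ *lutU* is ON.
2 of the 4 genes are transcribed.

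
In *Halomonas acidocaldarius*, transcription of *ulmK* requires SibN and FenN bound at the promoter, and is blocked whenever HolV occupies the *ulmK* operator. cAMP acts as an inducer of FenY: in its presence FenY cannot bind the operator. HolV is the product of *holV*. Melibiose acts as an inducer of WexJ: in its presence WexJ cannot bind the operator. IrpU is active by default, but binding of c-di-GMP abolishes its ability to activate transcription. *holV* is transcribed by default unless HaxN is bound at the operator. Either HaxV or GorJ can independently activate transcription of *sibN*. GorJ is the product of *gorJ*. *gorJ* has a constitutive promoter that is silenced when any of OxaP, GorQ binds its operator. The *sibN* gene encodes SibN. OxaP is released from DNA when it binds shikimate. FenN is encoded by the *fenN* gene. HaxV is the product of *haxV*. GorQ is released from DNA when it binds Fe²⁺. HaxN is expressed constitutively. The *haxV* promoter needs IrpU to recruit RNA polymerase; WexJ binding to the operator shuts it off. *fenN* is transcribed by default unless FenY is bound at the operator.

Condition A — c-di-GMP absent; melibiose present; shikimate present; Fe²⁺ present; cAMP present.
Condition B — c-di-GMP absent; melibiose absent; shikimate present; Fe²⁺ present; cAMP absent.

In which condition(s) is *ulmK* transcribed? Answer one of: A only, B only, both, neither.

A only

Condition A:
c-di-GMP is absent, so IrpU is active.
Melibiose is present, so WexJ is inactive.
No repressor is bound and IrpU is active, so *haxV* is transcribed.
So HaxV is produced and active.
Shikimate is present, so OxaP is inactive.
Fe²⁺ is present, so GorQ is inactive.
With no repressor bound, *gorJ* is transcribed.
So GorJ is produced and active.
Activator HaxV is present, so *sibN* is transcribed.
So SibN is produced and active.
HaxN is produced constitutively and is active.
With repressor HaxN bound, *holV* is not transcribed.
So HolV is not produced.
cAMP is present, so FenY is inactive.
With no repressor bound, *fenN* is transcribed.
So FenN is produced and active.
No repressor is bound and SibN and FenN are active, so *ulmK* is transcribed.
→ *ulmK* is ON in A.
Condition B:
c-di-GMP is absent, so IrpU is active.
Melibiose is absent, so WexJ is active.
With repressor WexJ bound, *haxV* is not transcribed.
So HaxV is not produced.
Shikimate is present, so OxaP is inactive.
Fe²⁺ is present, so GorQ is inactive.
With no repressor bound, *gorJ* is transcribed.
So GorJ is produced and active.
Activator GorJ is present, so *sibN* is transcribed.
So SibN is produced and active.
HaxN is produced constitutively and is active.
With repressor HaxN bound, *holV* is not transcribed.
So HolV is not produced.
cAMP is absent, so FenY is active.
With repressor FenY bound, *fenN* is not transcribed.
So FenN is not produced.
Required activator FenN is absent, so *ulmK* is not transcribed.
→ *ulmK* is OFF in B.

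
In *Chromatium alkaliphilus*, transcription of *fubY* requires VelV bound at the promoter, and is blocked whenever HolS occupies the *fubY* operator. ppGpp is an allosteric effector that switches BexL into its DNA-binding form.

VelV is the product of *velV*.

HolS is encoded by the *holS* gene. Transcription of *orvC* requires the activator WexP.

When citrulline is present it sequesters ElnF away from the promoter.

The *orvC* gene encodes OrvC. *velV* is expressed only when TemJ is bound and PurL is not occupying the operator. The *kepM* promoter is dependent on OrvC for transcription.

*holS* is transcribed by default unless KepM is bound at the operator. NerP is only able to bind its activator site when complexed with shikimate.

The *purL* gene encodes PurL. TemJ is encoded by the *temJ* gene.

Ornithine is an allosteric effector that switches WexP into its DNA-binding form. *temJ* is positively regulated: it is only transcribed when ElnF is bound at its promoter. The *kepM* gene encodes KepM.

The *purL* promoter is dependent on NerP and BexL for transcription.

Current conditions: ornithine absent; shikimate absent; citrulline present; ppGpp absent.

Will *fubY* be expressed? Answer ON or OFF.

OFF

Shikimate is absent, so NerP is inactive.
ppGpp is absent, so BexL is inactive.
Required activator NerP is absent, so *purL* is not transcribed.
So PurL is not produced.
Citrulline is present, so ElnF is inactive.
Required activator ElnF is absent, so *temJ* is not transcribed.
So TemJ is not produced.
Required activator TemJ is absent, so *velV* is not transcribed.
So VelV is not produced.
Ornithine is absent, so WexP is inactive.
Required activator WexP is absent, so *orvC* is not transcribed.
So OrvC is not produced.
Required activator OrvC is absent, so *kepM* is not transcribed.
So KepM is not produced.
With no repressor bound, *holS* is transcribed.
So HolS is produced and active.
With repressor HolS bound, *fubY* is not transcribed.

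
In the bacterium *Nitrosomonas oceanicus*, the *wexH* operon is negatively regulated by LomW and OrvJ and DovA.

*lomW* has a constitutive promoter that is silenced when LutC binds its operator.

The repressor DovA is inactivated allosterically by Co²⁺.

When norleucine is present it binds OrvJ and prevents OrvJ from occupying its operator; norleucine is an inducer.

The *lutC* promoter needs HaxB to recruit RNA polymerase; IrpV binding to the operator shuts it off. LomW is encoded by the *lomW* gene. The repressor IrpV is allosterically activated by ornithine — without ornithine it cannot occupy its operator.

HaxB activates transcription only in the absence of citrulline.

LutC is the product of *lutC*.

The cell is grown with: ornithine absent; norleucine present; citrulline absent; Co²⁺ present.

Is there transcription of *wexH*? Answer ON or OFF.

Ornithine is absent, so IrpV is inactive.
Citrulline is absent, so HaxB is active.
No repressor is bound and HaxB is active, so *lutC* is transcribed.
So LutC is produced and active.
With repressor LutC bound, *lomW* is not transcribed.
So LomW is not produced.
Norleucine is present, so OrvJ is inactive.
Co²⁺ is present, so DovA is inactive.
With no repressor bound, *wexH* is transcribed.

ON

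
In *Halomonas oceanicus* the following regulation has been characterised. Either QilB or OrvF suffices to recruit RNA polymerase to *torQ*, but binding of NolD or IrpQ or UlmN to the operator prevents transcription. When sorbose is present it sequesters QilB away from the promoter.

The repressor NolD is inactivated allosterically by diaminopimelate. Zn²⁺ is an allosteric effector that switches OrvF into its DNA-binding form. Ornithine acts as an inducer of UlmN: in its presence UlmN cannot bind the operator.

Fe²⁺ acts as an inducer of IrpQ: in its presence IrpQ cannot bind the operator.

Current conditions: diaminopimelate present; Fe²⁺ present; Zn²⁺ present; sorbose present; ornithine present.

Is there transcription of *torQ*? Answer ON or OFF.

Diaminopimelate is present, so NolD is inactive.
Sorbose is present, so QilB is inactive.
Zn²⁺ is present, so OrvF is active.
Fe²⁺ is present, so IrpQ is inactive.
Ornithine is present, so UlmN is inactive.
Activator OrvF is present, so *torQ* is transcribed.

ON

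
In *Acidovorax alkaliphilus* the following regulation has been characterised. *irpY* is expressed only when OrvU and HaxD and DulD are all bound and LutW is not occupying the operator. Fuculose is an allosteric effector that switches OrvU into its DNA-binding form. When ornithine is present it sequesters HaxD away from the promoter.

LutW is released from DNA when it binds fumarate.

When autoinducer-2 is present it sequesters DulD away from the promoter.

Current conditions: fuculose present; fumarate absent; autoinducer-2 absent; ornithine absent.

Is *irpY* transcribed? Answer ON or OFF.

OFF

Fumarate is absent, so LutW is active.
Fuculose is present, so OrvU is active.
Ornithine is absent, so HaxD is active.
Autoinducer-2 is absent, so DulD is active.
With repressor LutW bound, *irpY* is not transcribed.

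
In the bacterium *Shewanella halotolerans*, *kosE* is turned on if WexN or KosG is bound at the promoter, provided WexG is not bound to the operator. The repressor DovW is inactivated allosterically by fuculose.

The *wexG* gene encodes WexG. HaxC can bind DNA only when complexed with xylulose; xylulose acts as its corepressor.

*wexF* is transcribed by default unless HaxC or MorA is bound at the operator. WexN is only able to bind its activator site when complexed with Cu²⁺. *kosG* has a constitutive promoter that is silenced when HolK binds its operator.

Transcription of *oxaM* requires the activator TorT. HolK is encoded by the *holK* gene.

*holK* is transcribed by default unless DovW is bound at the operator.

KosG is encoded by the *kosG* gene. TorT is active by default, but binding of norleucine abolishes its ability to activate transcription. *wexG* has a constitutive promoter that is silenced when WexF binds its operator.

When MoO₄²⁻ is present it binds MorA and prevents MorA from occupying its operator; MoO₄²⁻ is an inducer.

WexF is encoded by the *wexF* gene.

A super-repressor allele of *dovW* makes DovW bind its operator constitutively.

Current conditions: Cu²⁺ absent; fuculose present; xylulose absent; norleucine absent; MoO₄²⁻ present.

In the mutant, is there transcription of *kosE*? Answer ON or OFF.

Cu²⁺ is absent, so WexN is inactive.
Xylulose is absent, so HaxC is inactive.
MoO₄²⁻ is present, so MorA is inactive.
With no repressor bound, *wexF* is transcribed.
So WexF is produced and active.
With repressor WexF bound, *wexG* is not transcribed.
So WexG is not produced.
DovW is constitutively active in this strain.
With repressor DovW bound, *holK* is not transcribed.
So HolK is not produced.
With no repressor bound, *kosG* is transcribed.
So KosG is produced and active.
Activator KosG is present, so *kosE* is transcribed.

ON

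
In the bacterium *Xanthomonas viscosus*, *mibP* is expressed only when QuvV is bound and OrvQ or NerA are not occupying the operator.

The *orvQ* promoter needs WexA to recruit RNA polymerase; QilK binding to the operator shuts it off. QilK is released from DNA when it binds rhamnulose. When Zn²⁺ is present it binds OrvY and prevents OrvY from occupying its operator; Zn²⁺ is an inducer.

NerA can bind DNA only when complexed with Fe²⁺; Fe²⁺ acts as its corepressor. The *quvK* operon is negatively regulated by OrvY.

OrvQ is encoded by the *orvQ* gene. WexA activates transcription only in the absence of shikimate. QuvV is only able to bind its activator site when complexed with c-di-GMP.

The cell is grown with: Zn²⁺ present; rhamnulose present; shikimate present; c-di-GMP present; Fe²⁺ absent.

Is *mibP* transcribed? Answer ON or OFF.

ON

Shikimate is present, so WexA is inactive.
Rhamnulose is present, so QilK is inactive.
Required activator WexA is absent, so *orvQ* is not transcribed.
So OrvQ is not produced.
c-di-GMP is present, so QuvV is active.
Fe²⁺ is absent, so NerA is inactive.
No repressor is bound and QuvV is active, so *mibP* is transcribed.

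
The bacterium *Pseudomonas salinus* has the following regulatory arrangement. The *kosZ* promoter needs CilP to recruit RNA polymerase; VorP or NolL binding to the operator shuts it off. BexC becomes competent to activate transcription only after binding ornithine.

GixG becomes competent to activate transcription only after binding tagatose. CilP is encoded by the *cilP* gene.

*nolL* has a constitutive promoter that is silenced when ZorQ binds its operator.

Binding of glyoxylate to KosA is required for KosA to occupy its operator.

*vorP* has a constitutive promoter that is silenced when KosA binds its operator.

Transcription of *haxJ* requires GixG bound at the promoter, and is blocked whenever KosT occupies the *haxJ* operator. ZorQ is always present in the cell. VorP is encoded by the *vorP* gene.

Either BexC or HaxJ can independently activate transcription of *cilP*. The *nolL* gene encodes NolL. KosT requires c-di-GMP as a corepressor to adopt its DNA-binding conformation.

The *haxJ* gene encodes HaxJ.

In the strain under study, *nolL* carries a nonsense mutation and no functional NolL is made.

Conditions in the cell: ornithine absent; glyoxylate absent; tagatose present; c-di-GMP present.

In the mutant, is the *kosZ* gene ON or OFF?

OFF

Glyoxylate is absent, so KosA is inactive.
With no repressor bound, *vorP* is transcribed.
So VorP is produced and active.
NolL is non-functional in this strain, so it has no effect.
Ornithine is absent, so BexC is inactive.
Tagatose is present, so GixG is active.
c-di-GMP is present, so KosT is active.
With repressor KosT bound, *haxJ* is not transcribed.
So HaxJ is not produced.
No activator is available at the *cilP* promoter, so *cilP* is not transcribed.
So CilP is not produced.
With repressor VorP bound, *kosZ* is not transcribed.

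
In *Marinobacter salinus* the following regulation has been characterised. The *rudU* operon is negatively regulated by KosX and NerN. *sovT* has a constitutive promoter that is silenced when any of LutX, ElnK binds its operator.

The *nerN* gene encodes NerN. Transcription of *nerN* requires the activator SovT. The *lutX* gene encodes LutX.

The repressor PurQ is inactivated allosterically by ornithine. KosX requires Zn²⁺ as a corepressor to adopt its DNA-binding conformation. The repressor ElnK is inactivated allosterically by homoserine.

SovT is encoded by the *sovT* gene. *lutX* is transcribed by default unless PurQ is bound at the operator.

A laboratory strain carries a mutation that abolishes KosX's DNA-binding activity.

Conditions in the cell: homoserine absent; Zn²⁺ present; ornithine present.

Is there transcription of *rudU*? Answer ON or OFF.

ON

KosX is non-functional in this strain, so it has no effect.
Ornithine is present, so PurQ is inactive.
With no repressor bound, *lutX* is transcribed.
So LutX is produced and active.
Homoserine is absent, so ElnK is active.
With repressor LutX bound, *sovT* is not transcribed.
So SovT is not produced.
Required activator SovT is absent, so *nerN* is not transcribed.
So NerN is not produced.
With no repressor bound, *rudU* is transcribed.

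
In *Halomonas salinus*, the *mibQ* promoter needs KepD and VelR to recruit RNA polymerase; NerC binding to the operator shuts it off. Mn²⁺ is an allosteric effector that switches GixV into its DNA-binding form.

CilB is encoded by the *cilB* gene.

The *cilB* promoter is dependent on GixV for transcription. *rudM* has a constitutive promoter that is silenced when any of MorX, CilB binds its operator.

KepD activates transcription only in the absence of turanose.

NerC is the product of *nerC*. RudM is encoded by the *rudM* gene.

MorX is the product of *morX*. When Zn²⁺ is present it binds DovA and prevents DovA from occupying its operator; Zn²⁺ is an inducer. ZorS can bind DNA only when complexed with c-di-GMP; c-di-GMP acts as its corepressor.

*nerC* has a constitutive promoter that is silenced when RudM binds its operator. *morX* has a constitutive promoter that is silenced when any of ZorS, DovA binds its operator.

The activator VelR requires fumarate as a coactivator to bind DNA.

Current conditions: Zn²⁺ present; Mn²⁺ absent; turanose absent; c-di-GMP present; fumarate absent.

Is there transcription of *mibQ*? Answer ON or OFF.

Turanose is absent, so KepD is active.
Fumarate is absent, so VelR is inactive.
c-di-GMP is present, so ZorS is active.
Zn²⁺ is present, so DovA is inactive.
With repressor ZorS bound, *morX* is not transcribed.
So MorX is not produced.
Mn²⁺ is absent, so GixV is inactive.
Required activator GixV is absent, so *cilB* is not transcribed.
So CilB is not produced.
With no repressor bound, *rudM* is transcribed.
So RudM is produced and active.
With repressor RudM bound, *nerC* is not transcribed.
So NerC is not produced.
Required activator VelR is absent, so *mibQ* is not transcribed.

OFF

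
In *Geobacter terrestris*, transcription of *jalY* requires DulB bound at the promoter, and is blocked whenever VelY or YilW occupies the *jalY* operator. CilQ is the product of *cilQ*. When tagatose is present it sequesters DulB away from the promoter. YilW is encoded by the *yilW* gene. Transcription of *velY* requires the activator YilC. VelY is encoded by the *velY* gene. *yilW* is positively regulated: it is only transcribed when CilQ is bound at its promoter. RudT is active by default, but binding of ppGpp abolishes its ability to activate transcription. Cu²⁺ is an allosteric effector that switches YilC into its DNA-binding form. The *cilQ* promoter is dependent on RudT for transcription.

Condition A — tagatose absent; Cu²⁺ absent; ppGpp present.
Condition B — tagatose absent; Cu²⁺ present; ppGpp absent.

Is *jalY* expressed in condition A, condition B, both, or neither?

Condition A:
Tagatose is absent, so DulB is active.
Cu²⁺ is absent, so YilC is inactive.
Required activator YilC is absent, so *velY* is not transcribed.
So VelY is not produced.
ppGpp is present, so RudT is inactive.
Required activator RudT is absent, so *cilQ* is not transcribed.
So CilQ is not produced.
Required activator CilQ is absent, so *yilW* is not transcribed.
So YilW is not produced.
No repressor is bound and DulB is active, so *jalY* is transcribed.
→ *jalY* is ON in A.
Condition B:
Tagatose is absent, so DulB is active.
Cu²⁺ is present, so YilC is active.
No repressor is bound and YilC is active, so *velY* is transcribed.
So VelY is produced and active.
ppGpp is absent, so RudT is active.
No repressor is bound and RudT is active, so *cilQ* is transcribed.
So CilQ is produced and active.
No repressor is bound and CilQ is active, so *yilW* is transcribed.
So YilW is produced and active.
With repressor VelY bound, *jalY* is not transcribed.
→ *jalY* is OFF in B.

A only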